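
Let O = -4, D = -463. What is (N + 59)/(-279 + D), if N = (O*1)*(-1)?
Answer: -9/106 ≈ -0.084906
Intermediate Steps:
N = 4 (N = -4*1*(-1) = -4*(-1) = 4)
(N + 59)/(-279 + D) = (4 + 59)/(-279 - 463) = 63/(-742) = 63*(-1/742) = -9/106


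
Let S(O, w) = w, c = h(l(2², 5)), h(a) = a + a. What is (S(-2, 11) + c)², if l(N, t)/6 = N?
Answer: 3481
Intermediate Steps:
l(N, t) = 6*N
h(a) = 2*a
c = 48 (c = 2*(6*2²) = 2*(6*4) = 2*24 = 48)
(S(-2, 11) + c)² = (11 + 48)² = 59² = 3481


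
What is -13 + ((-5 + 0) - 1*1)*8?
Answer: -61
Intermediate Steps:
-13 + ((-5 + 0) - 1*1)*8 = -13 + (-5 - 1)*8 = -13 - 6*8 = -13 - 48 = -61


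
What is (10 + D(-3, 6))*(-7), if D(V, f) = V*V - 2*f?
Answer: -49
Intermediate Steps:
D(V, f) = V² - 2*f
(10 + D(-3, 6))*(-7) = (10 + ((-3)² - 2*6))*(-7) = (10 + (9 - 12))*(-7) = (10 - 3)*(-7) = 7*(-7) = -49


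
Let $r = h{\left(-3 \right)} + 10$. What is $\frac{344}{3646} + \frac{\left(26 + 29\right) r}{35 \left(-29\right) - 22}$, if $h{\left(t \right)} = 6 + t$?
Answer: $- \frac{1125081}{1890451} \approx -0.59514$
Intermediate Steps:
$r = 13$ ($r = \left(6 - 3\right) + 10 = 3 + 10 = 13$)
$\frac{344}{3646} + \frac{\left(26 + 29\right) r}{35 \left(-29\right) - 22} = \frac{344}{3646} + \frac{\left(26 + 29\right) 13}{35 \left(-29\right) - 22} = 344 \cdot \frac{1}{3646} + \frac{55 \cdot 13}{-1015 - 22} = \frac{172}{1823} + \frac{715}{-1037} = \frac{172}{1823} + 715 \left(- \frac{1}{1037}\right) = \frac{172}{1823} - \frac{715}{1037} = - \frac{1125081}{1890451}$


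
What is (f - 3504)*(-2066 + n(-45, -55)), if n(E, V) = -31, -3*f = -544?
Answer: 6967632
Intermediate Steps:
f = 544/3 (f = -⅓*(-544) = 544/3 ≈ 181.33)
(f - 3504)*(-2066 + n(-45, -55)) = (544/3 - 3504)*(-2066 - 31) = -9968/3*(-2097) = 6967632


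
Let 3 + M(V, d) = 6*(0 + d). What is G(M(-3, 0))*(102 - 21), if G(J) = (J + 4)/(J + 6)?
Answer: 27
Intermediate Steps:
M(V, d) = -3 + 6*d (M(V, d) = -3 + 6*(0 + d) = -3 + 6*d)
G(J) = (4 + J)/(6 + J)
G(M(-3, 0))*(102 - 21) = ((4 + (-3 + 6*0))/(6 + (-3 + 6*0)))*(102 - 21) = ((4 + (-3 + 0))/(6 + (-3 + 0)))*81 = ((4 - 3)/(6 - 3))*81 = (1/3)*81 = 27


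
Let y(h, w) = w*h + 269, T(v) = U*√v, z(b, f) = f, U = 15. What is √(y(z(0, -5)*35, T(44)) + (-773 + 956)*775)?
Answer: √(142094 - 5250*√11) ≈ 353.10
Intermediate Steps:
T(v) = 15*√v
y(h, w) = 269 + h*w (y(h, w) = h*w + 269 = 269 + h*w)
√(y(z(0, -5)*35, T(44)) + (-773 + 956)*775) = √((269 + (-5*35)*(15*√44)) + (-773 + 956)*775) = √((269 - 2625*2*√11) + 183*775) = √((269 - 5250*√11) + 141825) = √(142094 - 5250*√11)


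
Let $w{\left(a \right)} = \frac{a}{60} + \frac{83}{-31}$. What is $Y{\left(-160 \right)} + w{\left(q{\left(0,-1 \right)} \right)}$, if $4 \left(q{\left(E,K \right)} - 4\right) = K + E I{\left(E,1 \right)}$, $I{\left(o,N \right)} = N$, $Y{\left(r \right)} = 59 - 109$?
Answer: $- \frac{26097}{496} \approx -52.615$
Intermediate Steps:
$Y{\left(r \right)} = -50$
$q{\left(E,K \right)} = 4 + \frac{E}{4} + \frac{K}{4}$ ($q{\left(E,K \right)} = 4 + \frac{K + E 1}{4} = 4 + \frac{K + E}{4} = 4 + \frac{E + K}{4} = 4 + \left(\frac{E}{4} + \frac{K}{4}\right) = 4 + \frac{E}{4} + \frac{K}{4}$)
$w{\left(a \right)} = - \frac{83}{31} + \frac{a}{60}$ ($w{\left(a \right)} = a \frac{1}{60} + 83 \left(- \frac{1}{31}\right) = \frac{a}{60} - \frac{83}{31} = - \frac{83}{31} + \frac{a}{60}$)
$Y{\left(-160 \right)} + w{\left(q{\left(0,-1 \right)} \right)} = -50 - \left(\frac{83}{31} - \frac{4 + \frac{1}{4} \cdot 0 + \frac{1}{4} \left(-1\right)}{60}\right) = -50 - \left(\frac{83}{31} - \frac{4 + 0 - \frac{1}{4}}{60}\right) = -50 + \left(- \frac{83}{31} + \frac{1}{60} \cdot \frac{15}{4}\right) = -50 + \left(- \frac{83}{31} + \frac{1}{16}\right) = -50 - \frac{1297}{496} = - \frac{26097}{496}$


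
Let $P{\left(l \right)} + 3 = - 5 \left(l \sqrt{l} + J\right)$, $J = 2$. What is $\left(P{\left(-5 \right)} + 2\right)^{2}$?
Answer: $\left(11 - 25 i \sqrt{5}\right)^{2} \approx -3004.0 - 1229.8 i$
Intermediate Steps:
$P{\left(l \right)} = -13 - 5 l^{\frac{3}{2}}$ ($P{\left(l \right)} = -3 - 5 \left(l \sqrt{l} + 2\right) = -3 - 5 \left(l^{\frac{3}{2}} + 2\right) = -3 - 5 \left(2 + l^{\frac{3}{2}}\right) = -3 - \left(10 + 5 l^{\frac{3}{2}}\right) = -13 - 5 l^{\frac{3}{2}}$)
$\left(P{\left(-5 \right)} + 2\right)^{2} = \left(\left(-13 - 5 \left(-5\right)^{\frac{3}{2}}\right) + 2\right)^{2} = \left(\left(-13 - 5 \left(- 5 i \sqrt{5}\right)\right) + 2\right)^{2} = \left(\left(-13 + 25 i \sqrt{5}\right) + 2\right)^{2} = \left(-11 + 25 i \sqrt{5}\right)^{2}$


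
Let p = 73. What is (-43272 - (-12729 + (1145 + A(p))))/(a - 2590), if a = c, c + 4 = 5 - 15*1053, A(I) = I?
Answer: 10587/6128 ≈ 1.7276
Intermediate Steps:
c = -15794 (c = -4 + (5 - 15*1053) = -4 + (5 - 15795) = -4 - 15790 = -15794)
a = -15794
(-43272 - (-12729 + (1145 + A(p))))/(a - 2590) = (-43272 - (-12729 + (1145 + 73)))/(-15794 - 2590) = (-43272 - (-12729 + 1218))/(-18384) = (-43272 - 1*(-11511))*(-1/18384) = (-43272 + 11511)*(-1/18384) = -31761*(-1/18384) = 10587/6128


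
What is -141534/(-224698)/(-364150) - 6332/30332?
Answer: -64764055884211/310234849358050 ≈ -0.20876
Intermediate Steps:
-141534/(-224698)/(-364150) - 6332/30332 = -141534*(-1/224698)*(-1/364150) - 6332*1/30332 = (70767/112349)*(-1/364150) - 1583/7583 = -70767/40911888350 - 1583/7583 = -64764055884211/310234849358050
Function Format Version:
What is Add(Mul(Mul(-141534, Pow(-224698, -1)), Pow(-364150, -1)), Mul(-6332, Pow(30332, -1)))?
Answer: Rational(-64764055884211, 310234849358050) ≈ -0.20876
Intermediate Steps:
Add(Mul(Mul(-141534, Pow(-224698, -1)), Pow(-364150, -1)), Mul(-6332, Pow(30332, -1))) = Add(Mul(Mul(-141534, Rational(-1, 224698)), Rational(-1, 364150)), Mul(-6332, Rational(1, 30332))) = Add(Mul(Rational(70767, 112349), Rational(-1, 364150)), Rational(-1583, 7583)) = Add(Rational(-70767, 40911888350), Rational(-1583, 7583)) = Rational(-64764055884211, 310234849358050)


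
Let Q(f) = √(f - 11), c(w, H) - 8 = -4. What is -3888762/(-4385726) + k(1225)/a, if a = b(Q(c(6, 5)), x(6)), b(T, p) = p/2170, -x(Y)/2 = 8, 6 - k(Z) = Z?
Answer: 2900329051793/17542904 ≈ 1.6533e+5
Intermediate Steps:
k(Z) = 6 - Z
x(Y) = -16 (x(Y) = -2*8 = -16)
c(w, H) = 4 (c(w, H) = 8 - 4 = 4)
Q(f) = √(-11 + f)
b(T, p) = p/2170 (b(T, p) = p*(1/2170) = p/2170)
a = -8/1085 (a = (1/2170)*(-16) = -8/1085 ≈ -0.0073733)
-3888762/(-4385726) + k(1225)/a = -3888762/(-4385726) + (6 - 1*1225)/(-8/1085) = -3888762*(-1/4385726) + (6 - 1225)*(-1085/8) = 1944381/2192863 - 1219*(-1085/8) = 1944381/2192863 + 1322615/8 = 2900329051793/17542904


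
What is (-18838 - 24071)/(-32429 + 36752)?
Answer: -14303/1441 ≈ -9.9258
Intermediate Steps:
(-18838 - 24071)/(-32429 + 36752) = -42909/4323 = -42909*1/4323 = -14303/1441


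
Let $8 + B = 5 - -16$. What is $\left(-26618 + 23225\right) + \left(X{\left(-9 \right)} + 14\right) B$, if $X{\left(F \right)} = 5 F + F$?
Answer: $-3913$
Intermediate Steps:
$X{\left(F \right)} = 6 F$
$B = 13$ ($B = -8 + \left(5 - -16\right) = -8 + \left(5 + 16\right) = -8 + 21 = 13$)
$\left(-26618 + 23225\right) + \left(X{\left(-9 \right)} + 14\right) B = \left(-26618 + 23225\right) + \left(6 \left(-9\right) + 14\right) 13 = -3393 + \left(-54 + 14\right) 13 = -3393 - 520 = -3913$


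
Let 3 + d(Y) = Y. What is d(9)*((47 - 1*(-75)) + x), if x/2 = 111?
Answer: 2064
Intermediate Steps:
x = 222 (x = 2*111 = 222)
d(Y) = -3 + Y
d(9)*((47 - 1*(-75)) + x) = (-3 + 9)*((47 - 1*(-75)) + 222) = 6*((47 + 75) + 222) = 6*(122 + 222) = 6*344 = 2064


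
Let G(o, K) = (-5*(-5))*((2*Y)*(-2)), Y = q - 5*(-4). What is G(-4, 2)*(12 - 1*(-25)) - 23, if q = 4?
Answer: -88823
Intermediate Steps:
Y = 24 (Y = 4 - 5*(-4) = 4 + 20 = 24)
G(o, K) = -2400 (G(o, K) = (-5*(-5))*((2*24)*(-2)) = 25*(48*(-2)) = 25*(-96) = -2400)
G(-4, 2)*(12 - 1*(-25)) - 23 = -2400*(12 - 1*(-25)) - 23 = -2400*(12 + 25) - 23 = -2400*37 - 23 = -88800 - 23 = -88823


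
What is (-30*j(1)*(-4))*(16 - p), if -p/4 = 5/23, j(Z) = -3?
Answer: -139680/23 ≈ -6073.0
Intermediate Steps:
p = -20/23 ≈ -0.86957
(-30*j(1)*(-4))*(16 - p) = (-(-90)*(-4))*(16 - 1*(-20/23)) = (-30*12)*(16 + 20/23) = -360*388/23 = -139680/23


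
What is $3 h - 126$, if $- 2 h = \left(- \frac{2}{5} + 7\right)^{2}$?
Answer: $- \frac{9567}{50} \approx -191.34$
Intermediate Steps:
$h = - \frac{1089}{50}$ ($h = - \frac{\left(- \frac{2}{5} + 7\right)^{2}}{2} = - \frac{\left(\frac{33}{5}\right)^{2}}{2} = \left(- \frac{1}{2}\right) \frac{1089}{25} = - \frac{1089}{50} \approx -21.78$)
$3 h - 126 = 3 \left(- \frac{1089}{50}\right) - 126 = - \frac{3267}{50} - 126 = - \frac{9567}{50}$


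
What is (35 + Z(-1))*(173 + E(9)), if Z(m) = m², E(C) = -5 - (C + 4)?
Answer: 5580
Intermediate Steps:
E(C) = -9 - C (E(C) = -5 - (4 + C) = -5 + (-4 - C) = -9 - C)
(35 + Z(-1))*(173 + E(9)) = (35 + (-1)²)*(173 + (-9 - 1*9)) = (35 + 1)*(173 + (-9 - 9)) = 36*(173 - 18) = 36*155 = 5580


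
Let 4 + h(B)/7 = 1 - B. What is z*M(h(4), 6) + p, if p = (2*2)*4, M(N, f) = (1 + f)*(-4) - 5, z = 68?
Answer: -2228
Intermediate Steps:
h(B) = -21 - 7*B (h(B) = -28 + 7*(1 - B) = -28 + (7 - 7*B) = -21 - 7*B)
M(N, f) = -9 - 4*f (M(N, f) = (-4 - 4*f) - 5 = -9 - 4*f)
p = 16 (p = 4*4 = 16)
z*M(h(4), 6) + p = 68*(-9 - 4*6) + 16 = 68*(-9 - 24) + 16 = 68*(-33) + 16 = -2244 + 16 = -2228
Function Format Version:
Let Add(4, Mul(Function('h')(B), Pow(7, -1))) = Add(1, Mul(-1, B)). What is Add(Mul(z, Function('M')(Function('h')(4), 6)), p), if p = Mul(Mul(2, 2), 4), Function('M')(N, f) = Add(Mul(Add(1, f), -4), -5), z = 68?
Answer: -2228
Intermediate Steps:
Function('h')(B) = Add(-21, Mul(-7, B)) (Function('h')(B) = Add(-28, Mul(7, Add(1, Mul(-1, B)))) = Add(-28, Add(7, Mul(-7, B))) = Add(-21, Mul(-7, B)))
Function('M')(N, f) = Add(-9, Mul(-4, f)) (Function('M')(N, f) = Add(Add(-4, Mul(-4, f)), -5) = Add(-9, Mul(-4, f)))
p = 16 (p = Mul(4, 4) = 16)
Add(Mul(z, Function('M')(Function('h')(4), 6)), p) = Add(Mul(68, Add(-9, Mul(-4, 6))), 16) = Add(Mul(68, Add(-9, -24)), 16) = Add(Mul(68, -33), 16) = Add(-2244, 16) = -2228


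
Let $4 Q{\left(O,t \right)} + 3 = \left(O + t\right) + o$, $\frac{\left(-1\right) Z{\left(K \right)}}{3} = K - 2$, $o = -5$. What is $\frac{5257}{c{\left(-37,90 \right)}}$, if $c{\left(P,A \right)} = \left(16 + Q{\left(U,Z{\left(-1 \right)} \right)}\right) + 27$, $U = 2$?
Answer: $\frac{3004}{25} \approx 120.16$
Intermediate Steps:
$Z{\left(K \right)} = 6 - 3 K$ ($Z{\left(K \right)} = - 3 \left(K - 2\right) = - 3 \left(-2 + K\right) = 6 - 3 K$)
$Q{\left(O,t \right)} = -2 + \frac{O}{4} + \frac{t}{4}$ ($Q{\left(O,t \right)} = - \frac{3}{4} + \frac{\left(O + t\right) - 5}{4} = - \frac{3}{4} + \frac{-5 + O + t}{4} = - \frac{3}{4} + \left(- \frac{5}{4} + \frac{O}{4} + \frac{t}{4}\right) = -2 + \frac{O}{4} + \frac{t}{4}$)
$c{\left(P,A \right)} = \frac{175}{4}$ ($c{\left(P,A \right)} = \left(16 + \left(-2 + \frac{1}{4} \cdot 2 + \frac{6 - -3}{4}\right)\right) + 27 = \left(16 + \left(-2 + \frac{1}{2} + \frac{6 + 3}{4}\right)\right) + 27 = \left(16 + \left(-2 + \frac{1}{2} + \frac{1}{4} \cdot 9\right)\right) + 27 = \left(16 + \left(-2 + \frac{1}{2} + \frac{9}{4}\right)\right) + 27 = \left(16 + \frac{3}{4}\right) + 27 = \frac{67}{4} + 27 = \frac{175}{4}$)
$\frac{5257}{c{\left(-37,90 \right)}} = \frac{5257}{\frac{175}{4}} = 5257 \cdot \frac{4}{175} = \frac{3004}{25}$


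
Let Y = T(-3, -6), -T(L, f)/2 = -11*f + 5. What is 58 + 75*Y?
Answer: -10592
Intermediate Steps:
T(L, f) = -10 + 22*f (T(L, f) = -2*(-11*f + 5) = -2*(5 - 11*f) = -10 + 22*f)
Y = -142 (Y = -10 + 22*(-6) = -10 - 132 = -142)
58 + 75*Y = 58 + 75*(-142) = 58 - 10650 = -10592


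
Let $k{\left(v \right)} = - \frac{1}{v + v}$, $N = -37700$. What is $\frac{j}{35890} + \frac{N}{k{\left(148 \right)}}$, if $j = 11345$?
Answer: $\frac{80100739869}{7178} \approx 1.1159 \cdot 10^{7}$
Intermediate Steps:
$k{\left(v \right)} = - \frac{1}{2 v}$
$\frac{j}{35890} + \frac{N}{k{\left(148 \right)}} = \frac{11345}{35890} - \frac{37700}{\left(- \frac{1}{2}\right) \frac{1}{148}} = 11345 \cdot \frac{1}{35890} - \frac{37700}{\left(- \frac{1}{2}\right) \frac{1}{148}} = \frac{2269}{7178} - \frac{37700}{- \frac{1}{296}} = \frac{2269}{7178} - -11159200 = \frac{2269}{7178} + 11159200 = \frac{80100739869}{7178}$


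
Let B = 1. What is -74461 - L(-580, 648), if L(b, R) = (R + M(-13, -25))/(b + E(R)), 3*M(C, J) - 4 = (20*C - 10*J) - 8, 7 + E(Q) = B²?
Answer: -65450254/879 ≈ -74460.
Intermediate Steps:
E(Q) = -6 (E(Q) = -7 + 1² = -7 + 1 = -6)
M(C, J) = -4/3 - 10*J/3 + 20*C/3 (M(C, J) = 4/3 + ((20*C - 10*J) - 8)/3 = 4/3 + ((-10*J + 20*C) - 8)/3 = 4/3 + (-8 - 10*J + 20*C)/3 = 4/3 + (-8/3 - 10*J/3 + 20*C/3) = -4/3 - 10*J/3 + 20*C/3)
L(b, R) = (-14/3 + R)/(-6 + b) (L(b, R) = (R + (-4/3 - 10/3*(-25) + (20/3)*(-13)))/(b - 6) = (R + (-4/3 + 250/3 - 260/3))/(-6 + b) = (R - 14/3)/(-6 + b) = (-14/3 + R)/(-6 + b))
-74461 - L(-580, 648) = -74461 - (-14/3 + 648)/(-6 - 580) = -74461 - 1930/((-586)*3) = -74461 - (-1)*1930/(586*3) = -74461 - 1*(-965/879) = -74461 + 965/879 = -65450254/879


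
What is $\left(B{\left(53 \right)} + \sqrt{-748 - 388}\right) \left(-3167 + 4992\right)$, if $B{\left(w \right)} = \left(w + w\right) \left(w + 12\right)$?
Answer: $12574250 + 7300 i \sqrt{71} \approx 1.2574 \cdot 10^{7} + 61511.0 i$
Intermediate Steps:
$B{\left(w \right)} = 2 w \left(12 + w\right)$
$\left(B{\left(53 \right)} + \sqrt{-748 - 388}\right) \left(-3167 + 4992\right) = \left(2 \cdot 53 \left(12 + 53\right) + \sqrt{-748 - 388}\right) \left(-3167 + 4992\right) = \left(2 \cdot 53 \cdot 65 + \sqrt{-1136}\right) 1825 = \left(6890 + 4 i \sqrt{71}\right) 1825 = 12574250 + 7300 i \sqrt{71}$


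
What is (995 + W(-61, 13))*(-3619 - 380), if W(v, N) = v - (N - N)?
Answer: -3735066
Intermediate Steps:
W(v, N) = v (W(v, N) = v - 1*0 = v + 0 = v)
(995 + W(-61, 13))*(-3619 - 380) = (995 - 61)*(-3619 - 380) = 934*(-3999) = -3735066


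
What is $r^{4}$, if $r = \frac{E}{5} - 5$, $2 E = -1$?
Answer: $\frac{6765201}{10000} \approx 676.52$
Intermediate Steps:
$E = - \frac{1}{2}$ ($E = \frac{1}{2} \left(-1\right) = - \frac{1}{2} \approx -0.5$)
$r = - \frac{51}{10}$ ($r = - \frac{1}{2 \cdot 5} - 5 = \left(- \frac{1}{2}\right) \frac{1}{5} - 5 = - \frac{1}{10} - 5 = - \frac{51}{10} \approx -5.1$)
$r^{4} = \left(- \frac{51}{10}\right)^{4} = \frac{6765201}{10000}$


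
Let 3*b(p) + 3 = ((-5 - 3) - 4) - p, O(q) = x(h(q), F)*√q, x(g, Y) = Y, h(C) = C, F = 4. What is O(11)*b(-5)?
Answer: -40*√11/3 ≈ -44.222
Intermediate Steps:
O(q) = 4*√q
b(p) = -5 - p/3 (b(p) = -1 + (((-5 - 3) - 4) - p)/3 = -1 + ((-8 - 4) - p)/3 = -1 + (-12 - p)/3 = -1 + (-4 - p/3) = -5 - p/3)
O(11)*b(-5) = (4*√11)*(-5 - ⅓*(-5)) = (4*√11)*(-5 + 5/3) = (4*√11)*(-10/3) = -40*√11/3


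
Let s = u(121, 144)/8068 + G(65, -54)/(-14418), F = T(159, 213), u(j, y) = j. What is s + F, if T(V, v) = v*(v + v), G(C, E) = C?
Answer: 5277523402535/58162212 ≈ 90738.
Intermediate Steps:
T(V, v) = 2*v² (T(V, v) = v*(2*v) = 2*v²)
F = 90738 (F = 2*213² = 2*45369 = 90738)
s = 610079/58162212 (s = 121/8068 + 65/(-14418) = 121*(1/8068) + 65*(-1/14418) = 121/8068 - 65/14418 = 610079/58162212 ≈ 0.010489)
s + F = 610079/58162212 + 90738 = 5277523402535/58162212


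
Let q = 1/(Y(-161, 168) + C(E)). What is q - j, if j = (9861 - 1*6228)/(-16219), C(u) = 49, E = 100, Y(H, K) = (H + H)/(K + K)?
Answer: 654015/2671501 ≈ 0.24481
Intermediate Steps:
Y(H, K) = H/K (Y(H, K) = (2*H)/((2*K)) = (2*H)*(1/(2*K)) = H/K)
q = 24/1153 (q = 1/(-161/168 + 49) = 1/(-161*1/168 + 49) = 1/(-23/24 + 49) = 1/(1153/24) = 24/1153 ≈ 0.020815)
j = -519/2317 (j = (9861 - 6228)*(-1/16219) = 3633*(-1/16219) = -519/2317 ≈ -0.22400)
q - j = 24/1153 - 1*(-519/2317) = 24/1153 + 519/2317 = 654015/2671501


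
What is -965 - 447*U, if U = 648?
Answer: -290621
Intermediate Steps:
-965 - 447*U = -965 - 447*648 = -965 - 289656 = -290621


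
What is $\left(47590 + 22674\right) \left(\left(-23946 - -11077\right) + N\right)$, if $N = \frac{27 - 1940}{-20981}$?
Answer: $- \frac{18971461000064}{20981} \approx -9.0422 \cdot 10^{8}$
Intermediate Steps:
$N = \frac{1913}{20981}$ ($N = \left(27 - 1940\right) \left(- \frac{1}{20981}\right) = \left(-1913\right) \left(- \frac{1}{20981}\right) = \frac{1913}{20981} \approx 0.091178$)
$\left(47590 + 22674\right) \left(\left(-23946 - -11077\right) + N\right) = \left(47590 + 22674\right) \left(\left(-23946 - -11077\right) + \frac{1913}{20981}\right) = 70264 \left(\left(-23946 + 11077\right) + \frac{1913}{20981}\right) = 70264 \left(-12869 + \frac{1913}{20981}\right) = 70264 \left(- \frac{270002576}{20981}\right) = - \frac{18971461000064}{20981}$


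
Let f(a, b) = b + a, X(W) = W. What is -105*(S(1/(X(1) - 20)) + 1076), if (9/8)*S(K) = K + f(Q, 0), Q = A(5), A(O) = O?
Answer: -6466180/57 ≈ -1.1344e+5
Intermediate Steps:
Q = 5
f(a, b) = a + b
S(K) = 40/9 + 8*K/9 (S(K) = 8*(K + (5 + 0))/9 = 8*(K + 5)/9 = 8*(5 + K)/9 = 40/9 + 8*K/9)
-105*(S(1/(X(1) - 20)) + 1076) = -105*((40/9 + 8/(9*(1 - 20))) + 1076) = -105*((40/9 + (8/9)/(-19)) + 1076) = -105*((40/9 + (8/9)*(-1/19)) + 1076) = -105*((40/9 - 8/171) + 1076) = -105*(752/171 + 1076) = -105*184748/171 = -6466180/57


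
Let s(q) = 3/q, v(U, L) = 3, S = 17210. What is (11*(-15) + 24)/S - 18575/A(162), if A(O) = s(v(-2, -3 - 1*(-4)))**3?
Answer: -319675891/17210 ≈ -18575.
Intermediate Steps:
A(O) = 1 (A(O) = (3/3)**3 = (3*(1/3))**3 = 1**3 = 1)
(11*(-15) + 24)/S - 18575/A(162) = (11*(-15) + 24)/17210 - 18575/1 = (-165 + 24)*(1/17210) - 18575*1 = -141*1/17210 - 18575 = -141/17210 - 18575 = -319675891/17210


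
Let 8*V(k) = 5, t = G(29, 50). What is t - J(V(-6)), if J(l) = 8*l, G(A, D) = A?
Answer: 24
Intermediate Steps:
t = 29
V(k) = 5/8 (V(k) = (1/8)*5 = 5/8)
t - J(V(-6)) = 29 - 8*5/8 = 29 - 1*5 = 29 - 5 = 24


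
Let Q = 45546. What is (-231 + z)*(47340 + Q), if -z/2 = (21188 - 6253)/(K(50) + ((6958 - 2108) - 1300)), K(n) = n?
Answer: -1333641707/60 ≈ -2.2227e+7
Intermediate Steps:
z = -2987/360 (z = -2*(21188 - 6253)/(50 + ((6958 - 2108) - 1300)) = -29870/(50 + (4850 - 1300)) = -29870/(50 + 3550) = -29870/3600 = -2*2987/720 = -2987/360 ≈ -8.2972)
(-231 + z)*(47340 + Q) = (-231 - 2987/360)*(47340 + 45546) = -86147/360*92886 = -1333641707/60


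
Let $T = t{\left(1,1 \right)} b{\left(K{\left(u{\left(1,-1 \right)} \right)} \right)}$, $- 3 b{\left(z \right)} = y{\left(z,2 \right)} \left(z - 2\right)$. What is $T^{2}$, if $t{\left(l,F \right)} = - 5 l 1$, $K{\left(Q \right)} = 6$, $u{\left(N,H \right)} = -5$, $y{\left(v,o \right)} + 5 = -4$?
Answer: $3600$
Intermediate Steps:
$y{\left(v,o \right)} = -9$ ($y{\left(v,o \right)} = -5 - 4 = -9$)
$t{\left(l,F \right)} = - 5 l$
$b{\left(z \right)} = -6 + 3 z$ ($b{\left(z \right)} = - \frac{\left(-9\right) \left(z - 2\right)}{3} = - \frac{\left(-9\right) \left(-2 + z\right)}{3} = - \frac{18 - 9 z}{3} = -6 + 3 z$)
$T = -60$ ($T = \left(-5\right) 1 \left(-6 + 3 \cdot 6\right) = - 5 \left(-6 + 18\right) = \left(-5\right) 12 = -60$)
$T^{2} = \left(-60\right)^{2} = 3600$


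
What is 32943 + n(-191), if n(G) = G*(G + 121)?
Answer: 46313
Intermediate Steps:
n(G) = G*(121 + G)
32943 + n(-191) = 32943 - 191*(121 - 191) = 32943 - 191*(-70) = 32943 + 13370 = 46313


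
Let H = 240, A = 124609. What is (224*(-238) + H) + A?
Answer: 71537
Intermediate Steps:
(224*(-238) + H) + A = (224*(-238) + 240) + 124609 = (-53312 + 240) + 124609 = -53072 + 124609 = 71537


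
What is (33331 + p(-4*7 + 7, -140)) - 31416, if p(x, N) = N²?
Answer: 21515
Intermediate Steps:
(33331 + p(-4*7 + 7, -140)) - 31416 = (33331 + (-140)²) - 31416 = (33331 + 19600) - 31416 = 52931 - 31416 = 21515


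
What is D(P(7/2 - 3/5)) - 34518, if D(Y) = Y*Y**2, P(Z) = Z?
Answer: -34493611/1000 ≈ -34494.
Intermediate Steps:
D(Y) = Y**3
D(P(7/2 - 3/5)) - 34518 = (7/2 - 3/5)**3 - 34518 = (29/10)**3 - 34518 = 24389/1000 - 34518 = -34493611/1000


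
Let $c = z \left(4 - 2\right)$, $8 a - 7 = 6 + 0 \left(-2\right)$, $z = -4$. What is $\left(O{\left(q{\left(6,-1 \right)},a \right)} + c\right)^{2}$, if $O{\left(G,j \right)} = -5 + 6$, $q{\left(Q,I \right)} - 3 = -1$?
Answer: $49$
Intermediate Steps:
$q{\left(Q,I \right)} = 2$ ($q{\left(Q,I \right)} = 3 - 1 = 2$)
$a = \frac{13}{8}$ ($a = \frac{7}{8} + \frac{6 + 0 \left(-2\right)}{8} = \frac{7}{8} + \frac{6 + 0}{8} = \frac{7}{8} + \frac{1}{8} \cdot 6 = \frac{7}{8} + \frac{3}{4} = \frac{13}{8} \approx 1.625$)
$O{\left(G,j \right)} = 1$
$c = -8$ ($c = - 4 \left(4 - 2\right) = \left(-4\right) 2 = -8$)
$\left(O{\left(q{\left(6,-1 \right)},a \right)} + c\right)^{2} = \left(1 - 8\right)^{2} = \left(-7\right)^{2} = 49$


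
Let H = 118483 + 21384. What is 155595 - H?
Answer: 15728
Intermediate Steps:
H = 139867
155595 - H = 155595 - 1*139867 = 155595 - 139867 = 15728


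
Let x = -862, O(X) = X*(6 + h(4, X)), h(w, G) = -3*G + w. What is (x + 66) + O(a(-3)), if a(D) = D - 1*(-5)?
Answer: -788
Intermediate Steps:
a(D) = 5 + D (a(D) = D + 5 = 5 + D)
h(w, G) = w - 3*G
O(X) = X*(10 - 3*X) (O(X) = X*(6 + (4 - 3*X)) = X*(10 - 3*X))
(x + 66) + O(a(-3)) = (-862 + 66) + (5 - 3)*(10 - 3*(5 - 3)) = -796 + 2*(10 - 3*2) = -796 + 2*(10 - 6) = -796 + 2*4 = -796 + 8 = -788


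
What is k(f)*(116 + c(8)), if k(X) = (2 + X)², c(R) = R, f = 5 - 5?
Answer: 496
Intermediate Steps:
f = 0
k(f)*(116 + c(8)) = (2 + 0)²*(116 + 8) = 2²*124 = 4*124 = 496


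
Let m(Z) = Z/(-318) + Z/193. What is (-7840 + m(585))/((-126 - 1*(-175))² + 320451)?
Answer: -160366345/6604906216 ≈ -0.024280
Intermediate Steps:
m(Z) = 125*Z/61374 (m(Z) = Z*(-1/318) + Z*(1/193) = -Z/318 + Z/193 = 125*Z/61374)
(-7840 + m(585))/((-126 - 1*(-175))² + 320451) = (-7840 + (125/61374)*585)/((-126 - 1*(-175))² + 320451) = (-7840 + 24375/20458)/((-126 + 175)² + 320451) = -160366345/(20458*(49² + 320451)) = -160366345/(20458*(2401 + 320451)) = -160366345/20458/322852 = -160366345/20458*1/322852 = -160366345/6604906216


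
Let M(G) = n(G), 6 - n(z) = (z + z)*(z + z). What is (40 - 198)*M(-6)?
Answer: 21804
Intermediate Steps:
n(z) = 6 - 4*z² (n(z) = 6 - (z + z)*(z + z) = 6 - 2*z*2*z = 6 - 4*z²)
M(G) = 6 - 4*G²
(40 - 198)*M(-6) = (40 - 198)*(6 - 4*(-6)²) = -158*(6 - 4*36) = -158*(6 - 144) = -158*(-138) = 21804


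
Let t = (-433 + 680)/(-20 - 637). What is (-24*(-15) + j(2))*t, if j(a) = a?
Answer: -89414/657 ≈ -136.09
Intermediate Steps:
t = -247/657 (t = 247/(-657) = 247*(-1/657) = -247/657 ≈ -0.37595)
(-24*(-15) + j(2))*t = (-24*(-15) + 2)*(-247/657) = (360 + 2)*(-247/657) = 362*(-247/657) = -89414/657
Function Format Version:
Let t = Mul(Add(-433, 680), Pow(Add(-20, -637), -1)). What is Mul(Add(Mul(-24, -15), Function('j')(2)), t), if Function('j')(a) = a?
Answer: Rational(-89414, 657) ≈ -136.09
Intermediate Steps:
t = Rational(-247, 657) (t = Mul(247, Pow(-657, -1)) = Mul(247, Rational(-1, 657)) = Rational(-247, 657) ≈ -0.37595)
Mul(Add(Mul(-24, -15), Function('j')(2)), t) = Mul(Add(Mul(-24, -15), 2), Rational(-247, 657)) = Mul(Add(360, 2), Rational(-247, 657)) = Mul(362, Rational(-247, 657)) = Rational(-89414, 657)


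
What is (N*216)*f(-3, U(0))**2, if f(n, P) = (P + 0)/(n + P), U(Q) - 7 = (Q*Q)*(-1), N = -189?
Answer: -250047/2 ≈ -1.2502e+5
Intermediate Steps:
U(Q) = 7 - Q**2 (U(Q) = 7 + (Q*Q)*(-1) = 7 + Q**2*(-1) = 7 - Q**2)
f(n, P) = P/(P + n)
(N*216)*f(-3, U(0))**2 = (-189*216)*((7 - 1*0**2)/((7 - 1*0**2) - 3))**2 = -40824*(7 - 1*0)**2/((7 - 1*0) - 3)**2 = -40824*(7 + 0)**2/((7 + 0) - 3)**2 = -40824*49/(7 - 3)**2 = -40824*(7/4)**2 = -40824*49/16 = -250047/2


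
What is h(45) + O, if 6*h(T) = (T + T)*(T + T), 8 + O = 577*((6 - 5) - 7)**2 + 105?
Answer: 22219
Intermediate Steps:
O = 20869 (O = -8 + (577*((6 - 5) - 7)**2 + 105) = -8 + (577*(1 - 7)**2 + 105) = -8 + (577*(-6)**2 + 105) = -8 + (577*36 + 105) = -8 + (20772 + 105) = -8 + 20877 = 20869)
h(T) = 2*T**2/3 (h(T) = ((T + T)*(T + T))/6 = ((2*T)*(2*T))/6 = (4*T**2)/6 = 2*T**2/3)
h(45) + O = (2/3)*45**2 + 20869 = (2/3)*2025 + 20869 = 1350 + 20869 = 22219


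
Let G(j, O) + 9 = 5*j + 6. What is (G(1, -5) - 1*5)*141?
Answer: -423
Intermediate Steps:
G(j, O) = -3 + 5*j (G(j, O) = -9 + (5*j + 6) = -9 + (6 + 5*j) = -3 + 5*j)
(G(1, -5) - 1*5)*141 = ((-3 + 5*1) - 1*5)*141 = ((-3 + 5) - 5)*141 = (2 - 5)*141 = -3*141 = -423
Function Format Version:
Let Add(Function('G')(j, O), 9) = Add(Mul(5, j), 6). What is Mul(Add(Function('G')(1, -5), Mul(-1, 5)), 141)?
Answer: -423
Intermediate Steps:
Function('G')(j, O) = Add(-3, Mul(5, j)) (Function('G')(j, O) = Add(-9, Add(Mul(5, j), 6)) = Add(-9, Add(6, Mul(5, j))) = Add(-3, Mul(5, j)))
Mul(Add(Function('G')(1, -5), Mul(-1, 5)), 141) = Mul(Add(Add(-3, Mul(5, 1)), Mul(-1, 5)), 141) = Mul(Add(Add(-3, 5), -5), 141) = Mul(Add(2, -5), 141) = Mul(-3, 141) = -423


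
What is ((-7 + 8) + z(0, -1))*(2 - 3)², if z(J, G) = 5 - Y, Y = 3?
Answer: 3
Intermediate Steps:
z(J, G) = 2 (z(J, G) = 5 - 1*3 = 5 - 3 = 2)
((-7 + 8) + z(0, -1))*(2 - 3)² = ((-7 + 8) + 2)*(2 - 3)² = (1 + 2)*(-1)² = 3*1 = 3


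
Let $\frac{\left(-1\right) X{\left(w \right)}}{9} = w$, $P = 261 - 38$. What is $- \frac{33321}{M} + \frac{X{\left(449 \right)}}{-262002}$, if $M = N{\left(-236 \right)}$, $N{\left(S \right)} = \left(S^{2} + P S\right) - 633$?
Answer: $- \frac{2906776269}{212658290} \approx -13.669$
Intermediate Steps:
$P = 223$ ($P = 261 - 38 = 223$)
$N{\left(S \right)} = -633 + S^{2} + 223 S$ ($N{\left(S \right)} = \left(S^{2} + 223 S\right) - 633 = -633 + S^{2} + 223 S$)
$M = 2435$ ($M = -633 + \left(-236\right)^{2} + 223 \left(-236\right) = -633 + 55696 - 52628 = 2435$)
$X{\left(w \right)} = - 9 w$
$- \frac{33321}{M} + \frac{X{\left(449 \right)}}{-262002} = - \frac{33321}{2435} + \frac{\left(-9\right) 449}{-262002} = \left(-33321\right) \frac{1}{2435} - - \frac{1347}{87334} = - \frac{33321}{2435} + \frac{1347}{87334} = - \frac{2906776269}{212658290}$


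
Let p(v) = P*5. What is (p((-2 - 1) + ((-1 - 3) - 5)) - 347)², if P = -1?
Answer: 123904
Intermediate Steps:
p(v) = -5 (p(v) = -1*5 = -5)
(p((-2 - 1) + ((-1 - 3) - 5)) - 347)² = (-5 - 347)² = (-352)² = 123904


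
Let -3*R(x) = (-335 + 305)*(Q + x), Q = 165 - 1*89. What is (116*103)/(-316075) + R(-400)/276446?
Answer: -2163529904/43688834725 ≈ -0.049521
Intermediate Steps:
Q = 76 (Q = 165 - 89 = 76)
R(x) = 760 + 10*x (R(x) = -(-335 + 305)*(76 + x)/3 = -(-10)*(76 + x) = -(-2280 - 30*x)/3 = 760 + 10*x)
(116*103)/(-316075) + R(-400)/276446 = (116*103)/(-316075) + (760 + 10*(-400))/276446 = 11948*(-1/316075) + (760 - 4000)*(1/276446) = -11948/316075 - 3240*1/276446 = -11948/316075 - 1620/138223 = -2163529904/43688834725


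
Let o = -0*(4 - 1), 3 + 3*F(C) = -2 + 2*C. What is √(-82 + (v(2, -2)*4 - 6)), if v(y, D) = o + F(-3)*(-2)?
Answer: 4*I*√33/3 ≈ 7.6594*I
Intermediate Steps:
F(C) = -5/3 + 2*C/3 (F(C) = -1 + (-2 + 2*C)/3 = -1 + (-⅔ + 2*C/3) = -5/3 + 2*C/3)
o = 0 (o = -0*3 = -3*0 = 0)
v(y, D) = 22/3 (v(y, D) = 0 + (-5/3 + (⅔)*(-3))*(-2) = 0 + (-5/3 - 2)*(-2) = 0 - 11/3*(-2) = 0 + 22/3 = 22/3)
√(-82 + (v(2, -2)*4 - 6)) = √(-82 + ((22/3)*4 - 6)) = √(-82 + (88/3 - 6)) = √(-82 + 70/3) = √(-176/3) = 4*I*√33/3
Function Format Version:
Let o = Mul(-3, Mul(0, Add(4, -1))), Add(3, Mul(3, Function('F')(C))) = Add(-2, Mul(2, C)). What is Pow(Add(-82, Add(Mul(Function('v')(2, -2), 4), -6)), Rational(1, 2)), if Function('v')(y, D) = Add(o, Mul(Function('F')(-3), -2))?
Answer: Mul(Rational(4, 3), I, Pow(33, Rational(1, 2))) ≈ Mul(7.6594, I)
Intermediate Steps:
Function('F')(C) = Add(Rational(-5, 3), Mul(Rational(2, 3), C)) (Function('F')(C) = Add(-1, Mul(Rational(1, 3), Add(-2, Mul(2, C)))) = Add(-1, Add(Rational(-2, 3), Mul(Rational(2, 3), C))) = Add(Rational(-5, 3), Mul(Rational(2, 3), C)))
o = 0 (o = Mul(-3, Mul(0, 3)) = Mul(-3, 0) = 0)
Function('v')(y, D) = Rational(22, 3) (Function('v')(y, D) = Add(0, Mul(Add(Rational(-5, 3), Mul(Rational(2, 3), -3)), -2)) = Add(0, Mul(Add(Rational(-5, 3), -2), -2)) = Add(0, Mul(Rational(-11, 3), -2)) = Add(0, Rational(22, 3)) = Rational(22, 3))
Pow(Add(-82, Add(Mul(Function('v')(2, -2), 4), -6)), Rational(1, 2)) = Pow(Add(-82, Add(Mul(Rational(22, 3), 4), -6)), Rational(1, 2)) = Pow(Add(-82, Add(Rational(88, 3), -6)), Rational(1, 2)) = Pow(Add(-82, Rational(70, 3)), Rational(1, 2)) = Pow(Rational(-176, 3), Rational(1, 2)) = Mul(Rational(4, 3), I, Pow(33, Rational(1, 2)))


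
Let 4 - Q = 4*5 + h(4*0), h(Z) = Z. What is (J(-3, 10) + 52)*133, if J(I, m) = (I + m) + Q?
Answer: 5719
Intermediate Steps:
Q = -16 (Q = 4 - (4*5 + 4*0) = 4 - (20 + 0) = 4 - 1*20 = 4 - 20 = -16)
J(I, m) = -16 + I + m (J(I, m) = (I + m) - 16 = -16 + I + m)
(J(-3, 10) + 52)*133 = ((-16 - 3 + 10) + 52)*133 = (-9 + 52)*133 = 43*133 = 5719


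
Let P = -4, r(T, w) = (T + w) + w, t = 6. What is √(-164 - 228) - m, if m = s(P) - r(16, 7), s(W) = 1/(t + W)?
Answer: 59/2 + 14*I*√2 ≈ 29.5 + 19.799*I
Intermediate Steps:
r(T, w) = T + 2*w
s(W) = 1/(6 + W)
m = -59/2 (m = 1/(6 - 4) - (16 + 2*7) = 1/2 - (16 + 14) = ½ - 1*30 = ½ - 30 = -59/2 ≈ -29.500)
√(-164 - 228) - m = √(-164 - 228) - 1*(-59/2) = √(-392) + 59/2 = 14*I*√2 + 59/2 = 59/2 + 14*I*√2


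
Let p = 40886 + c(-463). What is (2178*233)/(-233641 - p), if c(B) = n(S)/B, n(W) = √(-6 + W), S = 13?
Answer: -14932442358966231/8077967745105997 - 117480231*√7/8077967745105997 ≈ -1.8485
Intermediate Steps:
c(B) = √7/B (c(B) = √(-6 + 13)/B = √7/B)
p = 40886 - √7/463 (p = 40886 + √7/(-463) = 40886 + √7*(-1/463) = 40886 - √7/463 ≈ 40886.)
(2178*233)/(-233641 - p) = (2178*233)/(-233641 - (40886 - √7/463)) = 507474/(-233641 + (-40886 + √7/463)) = 507474/(-274527 + √7/463)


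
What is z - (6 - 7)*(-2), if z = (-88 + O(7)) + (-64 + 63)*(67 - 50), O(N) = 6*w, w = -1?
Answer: -113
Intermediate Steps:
O(N) = -6 (O(N) = 6*(-1) = -6)
z = -111 (z = (-88 - 6) + (-64 + 63)*(67 - 50) = -94 - 1*17 = -94 - 17 = -111)
z - (6 - 7)*(-2) = -111 - (6 - 7)*(-2) = -111 - (-1)*(-2) = -111 - 1*2 = -111 - 2 = -113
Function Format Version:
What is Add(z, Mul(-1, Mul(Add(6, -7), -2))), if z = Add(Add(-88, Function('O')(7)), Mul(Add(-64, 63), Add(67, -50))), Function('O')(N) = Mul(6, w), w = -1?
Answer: -113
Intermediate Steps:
Function('O')(N) = -6 (Function('O')(N) = Mul(6, -1) = -6)
z = -111 (z = Add(Add(-88, -6), Mul(Add(-64, 63), Add(67, -50))) = Add(-94, Mul(-1, 17)) = Add(-94, -17) = -111)
Add(z, Mul(-1, Mul(Add(6, -7), -2))) = Add(-111, Mul(-1, Mul(Add(6, -7), -2))) = Add(-111, Mul(-1, Mul(-1, -2))) = Add(-111, Mul(-1, 2)) = Add(-111, -2) = -113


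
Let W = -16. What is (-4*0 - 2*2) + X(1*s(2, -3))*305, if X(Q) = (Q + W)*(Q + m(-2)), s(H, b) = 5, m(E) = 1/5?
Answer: -17450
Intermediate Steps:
m(E) = ⅕
X(Q) = (-16 + Q)*(⅕ + Q) (X(Q) = (Q - 16)*(Q + ⅕) = (-16 + Q)*(⅕ + Q))
(-4*0 - 2*2) + X(1*s(2, -3))*305 = (-4*0 - 2*2) + (-16/5 + (1*5)² - 79*5/5)*305 = (0 - 4) + (-16/5 + 5² - 79/5*5)*305 = -4 + (-16/5 + 25 - 79)*305 = -4 - 286/5*305 = -4 - 17446 = -17450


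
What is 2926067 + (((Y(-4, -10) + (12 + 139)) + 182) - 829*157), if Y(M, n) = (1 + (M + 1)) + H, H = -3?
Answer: 2796242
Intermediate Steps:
Y(M, n) = -1 + M (Y(M, n) = (1 + (M + 1)) - 3 = (1 + (1 + M)) - 3 = (2 + M) - 3 = -1 + M)
2926067 + (((Y(-4, -10) + (12 + 139)) + 182) - 829*157) = 2926067 + ((((-1 - 4) + (12 + 139)) + 182) - 829*157) = 2926067 + (((-5 + 151) + 182) - 130153) = 2926067 + ((146 + 182) - 130153) = 2926067 + (328 - 130153) = 2926067 - 129825 = 2796242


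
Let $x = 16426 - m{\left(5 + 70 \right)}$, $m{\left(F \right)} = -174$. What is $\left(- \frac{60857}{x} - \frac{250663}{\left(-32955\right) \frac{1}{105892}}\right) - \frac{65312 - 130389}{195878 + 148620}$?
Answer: $\frac{15179109787756316117}{18845866439400} \approx 8.0543 \cdot 10^{5}$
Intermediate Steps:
$x = 16600$ ($x = 16426 - -174 = 16426 + 174 = 16600$)
$\left(- \frac{60857}{x} - \frac{250663}{\left(-32955\right) \frac{1}{105892}}\right) - \frac{65312 - 130389}{195878 + 148620} = \left(- \frac{60857}{16600} - \frac{250663}{\left(-32955\right) \frac{1}{105892}}\right) - \frac{65312 - 130389}{195878 + 148620} = \left(\left(-60857\right) \frac{1}{16600} - \frac{250663}{\left(-32955\right) \frac{1}{105892}}\right) - - \frac{65077}{344498} = \left(- \frac{60857}{16600} - \frac{250663}{- \frac{32955}{105892}}\right) - \left(-65077\right) \frac{1}{344498} = \left(- \frac{60857}{16600} - - \frac{26543206396}{32955}\right) - - \frac{65077}{344498} = \left(- \frac{60857}{16600} + \frac{26543206396}{32955}\right) + \frac{65077}{344498} = \frac{88123044126233}{109410600} + \frac{65077}{344498} = \frac{15179109787756316117}{18845866439400}$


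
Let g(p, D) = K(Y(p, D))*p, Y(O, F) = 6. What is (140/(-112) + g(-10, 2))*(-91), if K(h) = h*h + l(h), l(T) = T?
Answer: 153335/4 ≈ 38334.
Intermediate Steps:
K(h) = h + h² (K(h) = h*h + h = h² + h = h + h²)
g(p, D) = 42*p (g(p, D) = (6*(1 + 6))*p = (6*7)*p = 42*p)
(140/(-112) + g(-10, 2))*(-91) = (140/(-112) + 42*(-10))*(-91) = (140*(-1/112) - 420)*(-91) = (-5/4 - 420)*(-91) = -1685/4*(-91) = 153335/4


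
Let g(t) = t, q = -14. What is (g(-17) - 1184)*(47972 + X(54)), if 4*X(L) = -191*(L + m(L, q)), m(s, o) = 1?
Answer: -217840983/4 ≈ -5.4460e+7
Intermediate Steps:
X(L) = -191/4 - 191*L/4 (X(L) = (-191*(L + 1))/4 = (-191*(1 + L))/4 = (-191 - 191*L)/4 = -191/4 - 191*L/4)
(g(-17) - 1184)*(47972 + X(54)) = (-17 - 1184)*(47972 + (-191/4 - 191/4*54)) = -1201*(47972 + (-191/4 - 5157/2)) = -1201*(47972 - 10505/4) = -1201*181383/4 = -217840983/4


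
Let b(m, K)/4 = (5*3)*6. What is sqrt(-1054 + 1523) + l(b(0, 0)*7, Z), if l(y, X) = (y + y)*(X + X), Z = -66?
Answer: -665280 + sqrt(469) ≈ -6.6526e+5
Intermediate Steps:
b(m, K) = 360 (b(m, K) = 4*((5*3)*6) = 4*(15*6) = 4*90 = 360)
l(y, X) = 4*X*y (l(y, X) = (2*y)*(2*X) = 4*X*y)
sqrt(-1054 + 1523) + l(b(0, 0)*7, Z) = sqrt(-1054 + 1523) + 4*(-66)*(360*7) = sqrt(469) + 4*(-66)*2520 = sqrt(469) - 665280 = -665280 + sqrt(469)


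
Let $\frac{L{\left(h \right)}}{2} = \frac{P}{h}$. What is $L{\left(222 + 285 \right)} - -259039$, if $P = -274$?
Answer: $\frac{131332225}{507} \approx 2.5904 \cdot 10^{5}$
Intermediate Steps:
$L{\left(h \right)} = - \frac{548}{h}$ ($L{\left(h \right)} = 2 \left(- \frac{274}{h}\right) = - \frac{548}{h}$)
$L{\left(222 + 285 \right)} - -259039 = - \frac{548}{222 + 285} - -259039 = - \frac{548}{507} + 259039 = \frac{131332225}{507}$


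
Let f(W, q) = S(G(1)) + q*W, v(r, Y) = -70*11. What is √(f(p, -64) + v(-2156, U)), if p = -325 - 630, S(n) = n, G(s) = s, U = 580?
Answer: √60351 ≈ 245.66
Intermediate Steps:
v(r, Y) = -770
p = -955
f(W, q) = 1 + W*q (f(W, q) = 1 + q*W = 1 + W*q)
√(f(p, -64) + v(-2156, U)) = √((1 - 955*(-64)) - 770) = √((1 + 61120) - 770) = √(61121 - 770) = √60351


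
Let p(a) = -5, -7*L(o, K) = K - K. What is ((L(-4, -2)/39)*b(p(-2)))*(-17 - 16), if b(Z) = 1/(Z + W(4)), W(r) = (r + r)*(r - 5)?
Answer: 0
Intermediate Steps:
L(o, K) = 0 (L(o, K) = -(K - K)/7 = -⅐*0 = 0)
W(r) = 2*r*(-5 + r) (W(r) = (2*r)*(-5 + r) = 2*r*(-5 + r))
b(Z) = 1/(-8 + Z) (b(Z) = 1/(Z + 2*4*(-5 + 4)) = 1/(Z + 2*4*(-1)) = 1/(Z - 8) = 1/(-8 + Z))
((L(-4, -2)/39)*b(p(-2)))*(-17 - 16) = ((0/39)/(-8 - 5))*(-17 - 16) = ((0*(1/39))/(-13))*(-33) = (0*(-1/13))*(-33) = 0*(-33) = 0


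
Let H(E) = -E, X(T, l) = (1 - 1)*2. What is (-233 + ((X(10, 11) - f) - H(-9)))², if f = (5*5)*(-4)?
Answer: 20164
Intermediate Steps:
X(T, l) = 0 (X(T, l) = 0*2 = 0)
f = -100 (f = 25*(-4) = -100)
(-233 + ((X(10, 11) - f) - H(-9)))² = (-233 + ((0 - 1*(-100)) - (-1)*(-9)))² = (-233 + ((0 + 100) - 1*9))² = (-233 + (100 - 9))² = (-233 + 91)² = (-142)² = 20164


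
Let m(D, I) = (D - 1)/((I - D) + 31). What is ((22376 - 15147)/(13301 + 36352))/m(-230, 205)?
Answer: -3368714/11469843 ≈ -0.29370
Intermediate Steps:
m(D, I) = (-1 + D)/(31 + I - D)
((22376 - 15147)/(13301 + 36352))/m(-230, 205) = ((22376 - 15147)/(13301 + 36352))/(((-1 - 230)/(31 + 205 - 1*(-230)))) = (7229/49653)/((-231/(31 + 205 + 230))) = (7229*(1/49653))/((-231/466)) = 7229/(49653*(((1/466)*(-231)))) = 7229/(49653*(-231/466)) = (7229/49653)*(-466/231) = -3368714/11469843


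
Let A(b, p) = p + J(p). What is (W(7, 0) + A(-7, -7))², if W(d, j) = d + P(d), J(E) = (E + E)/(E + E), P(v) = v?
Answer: 64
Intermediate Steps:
J(E) = 1 (J(E) = (2*E)/((2*E)) = (2*E)*(1/(2*E)) = 1)
W(d, j) = 2*d (W(d, j) = d + d = 2*d)
A(b, p) = 1 + p (A(b, p) = p + 1 = 1 + p)
(W(7, 0) + A(-7, -7))² = (2*7 + (1 - 7))² = (14 - 6)² = 8² = 64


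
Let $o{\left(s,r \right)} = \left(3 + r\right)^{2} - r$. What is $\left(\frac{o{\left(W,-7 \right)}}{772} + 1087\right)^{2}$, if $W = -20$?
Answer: $\frac{704234820969}{595984} \approx 1.1816 \cdot 10^{6}$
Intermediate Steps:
$\left(\frac{o{\left(W,-7 \right)}}{772} + 1087\right)^{2} = \left(\frac{\left(3 - 7\right)^{2} - -7}{772} + 1087\right)^{2} = \left(\left(\left(-4\right)^{2} + 7\right) \frac{1}{772} + 1087\right)^{2} = \left(\left(16 + 7\right) \frac{1}{772} + 1087\right)^{2} = \left(23 \cdot \frac{1}{772} + 1087\right)^{2} = \left(\frac{23}{772} + 1087\right)^{2} = \left(\frac{839187}{772}\right)^{2} = \frac{704234820969}{595984}$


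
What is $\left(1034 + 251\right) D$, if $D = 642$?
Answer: $824970$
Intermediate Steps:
$\left(1034 + 251\right) D = \left(1034 + 251\right) 642 = 1285 \cdot 642 = 824970$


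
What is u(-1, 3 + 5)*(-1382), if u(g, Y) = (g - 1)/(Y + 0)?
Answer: 691/2 ≈ 345.50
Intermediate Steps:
u(g, Y) = (-1 + g)/Y
u(-1, 3 + 5)*(-1382) = ((-1 - 1)/(3 + 5))*(-1382) = (-2/8)*(-1382) = ((1/8)*(-2))*(-1382) = -1/4*(-1382) = 691/2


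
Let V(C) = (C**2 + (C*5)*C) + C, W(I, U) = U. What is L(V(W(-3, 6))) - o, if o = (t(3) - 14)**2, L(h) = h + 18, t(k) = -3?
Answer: -49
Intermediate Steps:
V(C) = C + 6*C**2 (V(C) = (C**2 + (5*C)*C) + C = (C**2 + 5*C**2) + C = 6*C**2 + C = C + 6*C**2)
L(h) = 18 + h
o = 289 (o = (-3 - 14)**2 = (-17)**2 = 289)
L(V(W(-3, 6))) - o = (18 + 6*(1 + 6*6)) - 1*289 = (18 + 6*(1 + 36)) - 289 = (18 + 6*37) - 289 = (18 + 222) - 289 = 240 - 289 = -49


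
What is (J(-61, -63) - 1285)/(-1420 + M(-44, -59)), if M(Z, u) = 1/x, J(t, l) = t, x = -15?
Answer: 20190/21301 ≈ 0.94784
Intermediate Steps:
M(Z, u) = -1/15 (M(Z, u) = 1/(-15) = -1/15)
(J(-61, -63) - 1285)/(-1420 + M(-44, -59)) = (-61 - 1285)/(-1420 - 1/15) = -1346/(-21301/15) = -1346*(-15/21301) = 20190/21301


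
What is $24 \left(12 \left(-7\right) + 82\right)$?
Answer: $-48$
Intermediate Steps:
$24 \left(12 \left(-7\right) + 82\right) = 24 \left(-84 + 82\right) = 24 \left(-2\right) = -48$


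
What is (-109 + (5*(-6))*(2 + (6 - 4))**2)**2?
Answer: 346921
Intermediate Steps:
(-109 + (5*(-6))*(2 + (6 - 4))**2)**2 = (-109 - 30*(2 + 2)**2)**2 = (-109 - 30*4**2)**2 = (-109 - 30*16)**2 = (-109 - 480)**2 = (-589)**2 = 346921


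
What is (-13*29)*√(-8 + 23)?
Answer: -377*√15 ≈ -1460.1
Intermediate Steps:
(-13*29)*√(-8 + 23) = -377*√15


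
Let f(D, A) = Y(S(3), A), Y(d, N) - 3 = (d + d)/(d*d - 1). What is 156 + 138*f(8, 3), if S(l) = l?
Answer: 1347/2 ≈ 673.50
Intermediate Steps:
Y(d, N) = 3 + 2*d/(-1 + d²) (Y(d, N) = 3 + (d + d)/(d*d - 1) = 3 + (2*d)/(d² - 1) = 3 + (2*d)/(-1 + d²) = 3 + 2*d/(-1 + d²))
f(D, A) = 15/4 (f(D, A) = (-3 + 2*3 + 3*3²)/(-1 + 3²) = (-3 + 6 + 3*9)/(-1 + 9) = (-3 + 6 + 27)/8 = (⅛)*30 = 15/4)
156 + 138*f(8, 3) = 156 + 138*(15/4) = 156 + 1035/2 = 1347/2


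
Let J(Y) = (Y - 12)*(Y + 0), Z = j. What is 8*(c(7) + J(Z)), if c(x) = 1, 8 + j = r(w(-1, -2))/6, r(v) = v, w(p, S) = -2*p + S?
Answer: 1288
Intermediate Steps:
w(p, S) = S - 2*p
j = -8 (j = -8 + (-2 - 2*(-1))/6 = -8 + (-2 + 2)*(1/6) = -8 + 0*(1/6) = -8 + 0 = -8)
Z = -8
J(Y) = Y*(-12 + Y) (J(Y) = (-12 + Y)*Y = Y*(-12 + Y))
8*(c(7) + J(Z)) = 8*(1 - 8*(-12 - 8)) = 8*(1 - 8*(-20)) = 8*(1 + 160) = 8*161 = 1288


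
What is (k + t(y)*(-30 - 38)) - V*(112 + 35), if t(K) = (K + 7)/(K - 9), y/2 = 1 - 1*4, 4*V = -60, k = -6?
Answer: 33053/15 ≈ 2203.5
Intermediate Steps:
V = -15 (V = (1/4)*(-60) = -15)
y = -6 (y = 2*(1 - 1*4) = 2*(1 - 4) = 2*(-3) = -6)
t(K) = (7 + K)/(-9 + K)
(k + t(y)*(-30 - 38)) - V*(112 + 35) = (-6 + ((7 - 6)/(-9 - 6))*(-30 - 38)) - (-15)*(112 + 35) = (-6 + (1/(-15))*(-68)) - (-15)*147 = (-6 - 1/15*1*(-68)) - 1*(-2205) = (-6 - 1/15*(-68)) + 2205 = (-6 + 68/15) + 2205 = -22/15 + 2205 = 33053/15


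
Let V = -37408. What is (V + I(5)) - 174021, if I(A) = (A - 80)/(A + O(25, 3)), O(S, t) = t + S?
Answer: -2325744/11 ≈ -2.1143e+5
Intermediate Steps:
O(S, t) = S + t
I(A) = (-80 + A)/(28 + A) (I(A) = (A - 80)/(A + (25 + 3)) = (-80 + A)/(A + 28) = (-80 + A)/(28 + A))
(V + I(5)) - 174021 = (-37408 + (-80 + 5)/(28 + 5)) - 174021 = (-37408 - 75/33) - 174021 = (-37408 + (1/33)*(-75)) - 174021 = (-37408 - 25/11) - 174021 = -411513/11 - 174021 = -2325744/11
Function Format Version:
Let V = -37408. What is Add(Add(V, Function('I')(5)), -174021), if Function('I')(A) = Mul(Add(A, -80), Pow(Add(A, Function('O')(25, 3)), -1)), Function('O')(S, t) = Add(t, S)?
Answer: Rational(-2325744, 11) ≈ -2.1143e+5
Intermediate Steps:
Function('O')(S, t) = Add(S, t)
Function('I')(A) = Mul(Pow(Add(28, A), -1), Add(-80, A)) (Function('I')(A) = Mul(Add(A, -80), Pow(Add(A, Add(25, 3)), -1)) = Mul(Add(-80, A), Pow(Add(A, 28), -1)) = Mul(Add(-80, A), Pow(Add(28, A), -1)) = Mul(Pow(Add(28, A), -1), Add(-80, A)))
Add(Add(V, Function('I')(5)), -174021) = Add(Add(-37408, Mul(Pow(Add(28, 5), -1), Add(-80, 5))), -174021) = Add(Add(-37408, Mul(Pow(33, -1), -75)), -174021) = Add(Add(-37408, Mul(Rational(1, 33), -75)), -174021) = Add(Add(-37408, Rational(-25, 11)), -174021) = Add(Rational(-411513, 11), -174021) = Rational(-2325744, 11)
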